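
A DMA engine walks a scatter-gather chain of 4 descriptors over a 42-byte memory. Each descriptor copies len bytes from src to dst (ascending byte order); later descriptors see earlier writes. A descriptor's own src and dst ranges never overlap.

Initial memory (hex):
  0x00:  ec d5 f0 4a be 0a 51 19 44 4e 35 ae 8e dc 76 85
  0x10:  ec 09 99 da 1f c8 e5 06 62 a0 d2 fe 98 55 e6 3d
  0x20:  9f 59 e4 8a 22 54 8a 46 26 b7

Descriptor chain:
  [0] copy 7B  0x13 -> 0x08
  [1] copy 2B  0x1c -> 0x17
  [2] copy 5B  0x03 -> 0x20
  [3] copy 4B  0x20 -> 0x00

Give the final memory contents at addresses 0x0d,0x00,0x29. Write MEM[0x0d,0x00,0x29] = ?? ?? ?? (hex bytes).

D0: mem[0x08..0x0e] <- [da 1f c8 e5 06 62 a0]
D1: mem[0x17..0x18] <- [98 55]
D2: mem[0x20..0x24] <- [4a be 0a 51 19]
D3: mem[0x00..0x03] <- [4a be 0a 51]
query mem[0x0d]=0x62, mem[0x00]=0x4a, mem[0x29]=0xb7

MEM[0x0d,0x00,0x29] = 62 4a b7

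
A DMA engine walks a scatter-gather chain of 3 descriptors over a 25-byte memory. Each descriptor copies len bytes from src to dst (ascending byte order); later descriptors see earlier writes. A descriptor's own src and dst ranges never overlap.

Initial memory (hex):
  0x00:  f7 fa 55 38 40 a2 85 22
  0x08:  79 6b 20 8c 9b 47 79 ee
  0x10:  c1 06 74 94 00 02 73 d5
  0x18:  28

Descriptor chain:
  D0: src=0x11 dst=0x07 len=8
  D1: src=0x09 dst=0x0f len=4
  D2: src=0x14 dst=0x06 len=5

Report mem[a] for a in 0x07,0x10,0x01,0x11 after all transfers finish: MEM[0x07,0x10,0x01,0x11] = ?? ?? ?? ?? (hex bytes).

MEM[0x07,0x10,0x01,0x11] = 02 00 fa 02

D0: mem[0x07..0x0e] <- [06 74 94 00 02 73 d5 28]
D1: mem[0x0f..0x12] <- [94 00 02 73]
D2: mem[0x06..0x0a] <- [00 02 73 d5 28]
query mem[0x07]=0x02, mem[0x10]=0x00, mem[0x01]=0xfa, mem[0x11]=0x02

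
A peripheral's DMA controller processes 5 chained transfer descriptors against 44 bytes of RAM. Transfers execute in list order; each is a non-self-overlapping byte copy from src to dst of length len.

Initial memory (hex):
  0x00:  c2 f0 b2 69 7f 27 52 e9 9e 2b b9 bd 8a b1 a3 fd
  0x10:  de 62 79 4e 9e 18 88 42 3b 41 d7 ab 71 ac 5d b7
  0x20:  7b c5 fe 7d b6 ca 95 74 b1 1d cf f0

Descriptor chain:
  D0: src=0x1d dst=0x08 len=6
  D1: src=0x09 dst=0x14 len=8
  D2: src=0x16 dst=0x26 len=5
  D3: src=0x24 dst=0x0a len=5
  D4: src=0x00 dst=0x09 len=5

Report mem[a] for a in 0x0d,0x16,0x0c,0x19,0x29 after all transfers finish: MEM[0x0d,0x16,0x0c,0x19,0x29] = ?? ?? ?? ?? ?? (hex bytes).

#0 dst[0x08+6] := {0xac,0x5d,0xb7,0x7b,0xc5,0xfe}
#1 dst[0x14+8] := {0x5d,0xb7,0x7b,0xc5,0xfe,0xa3,0xfd,0xde}
#2 dst[0x26+5] := {0x7b,0xc5,0xfe,0xa3,0xfd}
#3 dst[0x0a+5] := {0xb6,0xca,0x7b,0xc5,0xfe}
#4 dst[0x09+5] := {0xc2,0xf0,0xb2,0x69,0x7f}
query mem[0x0d]=0x7f, mem[0x16]=0x7b, mem[0x0c]=0x69, mem[0x19]=0xa3, mem[0x29]=0xa3

MEM[0x0d,0x16,0x0c,0x19,0x29] = 7f 7b 69 a3 a3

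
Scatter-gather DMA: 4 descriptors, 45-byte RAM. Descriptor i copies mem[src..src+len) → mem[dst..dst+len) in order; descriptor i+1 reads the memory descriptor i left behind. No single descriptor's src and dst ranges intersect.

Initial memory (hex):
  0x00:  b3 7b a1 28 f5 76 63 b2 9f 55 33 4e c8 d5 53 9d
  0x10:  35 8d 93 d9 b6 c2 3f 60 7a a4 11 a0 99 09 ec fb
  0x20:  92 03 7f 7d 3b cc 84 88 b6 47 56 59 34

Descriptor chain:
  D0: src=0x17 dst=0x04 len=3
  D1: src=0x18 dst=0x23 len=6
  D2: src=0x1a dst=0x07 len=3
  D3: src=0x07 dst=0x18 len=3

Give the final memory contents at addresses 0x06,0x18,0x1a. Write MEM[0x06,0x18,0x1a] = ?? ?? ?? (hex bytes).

D0: mem[0x04..0x06] <- [60 7a a4]
D1: mem[0x23..0x28] <- [7a a4 11 a0 99 09]
D2: mem[0x07..0x09] <- [11 a0 99]
D3: mem[0x18..0x1a] <- [11 a0 99]
query mem[0x06]=0xa4, mem[0x18]=0x11, mem[0x1a]=0x99

MEM[0x06,0x18,0x1a] = a4 11 99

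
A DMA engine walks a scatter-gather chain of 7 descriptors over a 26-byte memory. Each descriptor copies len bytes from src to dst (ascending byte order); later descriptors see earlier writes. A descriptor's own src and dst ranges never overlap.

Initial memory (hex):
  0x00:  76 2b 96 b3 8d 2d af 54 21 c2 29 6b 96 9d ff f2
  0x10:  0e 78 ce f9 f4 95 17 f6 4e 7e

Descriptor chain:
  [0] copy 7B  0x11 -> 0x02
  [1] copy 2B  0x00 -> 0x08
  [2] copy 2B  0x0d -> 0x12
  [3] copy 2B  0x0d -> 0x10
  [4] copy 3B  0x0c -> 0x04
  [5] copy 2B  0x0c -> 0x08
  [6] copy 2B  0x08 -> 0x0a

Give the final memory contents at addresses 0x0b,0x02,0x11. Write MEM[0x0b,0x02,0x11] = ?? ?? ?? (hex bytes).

  after D0: wrote 7B at 0x02 = 78cef9f49517f6
  after D1: wrote 2B at 0x08 = 762b
  after D2: wrote 2B at 0x12 = 9dff
  after D3: wrote 2B at 0x10 = 9dff
  after D4: wrote 3B at 0x04 = 969dff
  after D5: wrote 2B at 0x08 = 969d
  after D6: wrote 2B at 0x0a = 969d
query mem[0x0b]=0x9d, mem[0x02]=0x78, mem[0x11]=0xff

MEM[0x0b,0x02,0x11] = 9d 78 ff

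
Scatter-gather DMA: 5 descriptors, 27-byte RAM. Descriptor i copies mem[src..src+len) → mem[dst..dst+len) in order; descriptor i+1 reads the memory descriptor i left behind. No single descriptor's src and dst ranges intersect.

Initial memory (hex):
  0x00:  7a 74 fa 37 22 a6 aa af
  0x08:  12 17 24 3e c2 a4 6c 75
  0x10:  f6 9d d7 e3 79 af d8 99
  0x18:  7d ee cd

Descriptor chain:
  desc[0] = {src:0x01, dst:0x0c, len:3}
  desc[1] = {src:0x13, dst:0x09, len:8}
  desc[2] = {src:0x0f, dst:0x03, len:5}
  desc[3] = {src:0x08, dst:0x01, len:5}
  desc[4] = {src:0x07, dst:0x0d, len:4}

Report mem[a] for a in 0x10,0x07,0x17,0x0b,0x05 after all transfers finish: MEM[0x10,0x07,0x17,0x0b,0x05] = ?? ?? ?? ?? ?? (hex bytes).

MEM[0x10,0x07,0x17,0x0b,0x05] = 79 e3 99 af d8

  after D0: wrote 3B at 0x0c = 74fa37
  after D1: wrote 8B at 0x09 = e379afd8997deecd
  after D2: wrote 5B at 0x03 = eecd9dd7e3
  after D3: wrote 5B at 0x01 = 12e379afd8
  after D4: wrote 4B at 0x0d = e312e379
query mem[0x10]=0x79, mem[0x07]=0xe3, mem[0x17]=0x99, mem[0x0b]=0xaf, mem[0x05]=0xd8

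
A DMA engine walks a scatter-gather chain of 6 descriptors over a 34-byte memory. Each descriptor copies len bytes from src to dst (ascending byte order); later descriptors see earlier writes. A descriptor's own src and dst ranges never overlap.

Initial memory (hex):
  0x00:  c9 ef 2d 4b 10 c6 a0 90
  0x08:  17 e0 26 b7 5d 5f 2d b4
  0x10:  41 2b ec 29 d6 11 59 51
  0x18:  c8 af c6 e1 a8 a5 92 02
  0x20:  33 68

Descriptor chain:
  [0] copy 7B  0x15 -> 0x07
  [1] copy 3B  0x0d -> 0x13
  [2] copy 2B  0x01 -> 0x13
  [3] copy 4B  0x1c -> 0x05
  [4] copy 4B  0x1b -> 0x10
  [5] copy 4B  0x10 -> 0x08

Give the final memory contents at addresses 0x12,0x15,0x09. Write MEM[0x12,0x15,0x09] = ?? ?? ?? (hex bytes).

  after D0: wrote 7B at 0x07 = 115951c8afc6e1
  after D1: wrote 3B at 0x13 = e12db4
  after D2: wrote 2B at 0x13 = ef2d
  after D3: wrote 4B at 0x05 = a8a59202
  after D4: wrote 4B at 0x10 = e1a8a592
  after D5: wrote 4B at 0x08 = e1a8a592
query mem[0x12]=0xa5, mem[0x15]=0xb4, mem[0x09]=0xa8

MEM[0x12,0x15,0x09] = a5 b4 a8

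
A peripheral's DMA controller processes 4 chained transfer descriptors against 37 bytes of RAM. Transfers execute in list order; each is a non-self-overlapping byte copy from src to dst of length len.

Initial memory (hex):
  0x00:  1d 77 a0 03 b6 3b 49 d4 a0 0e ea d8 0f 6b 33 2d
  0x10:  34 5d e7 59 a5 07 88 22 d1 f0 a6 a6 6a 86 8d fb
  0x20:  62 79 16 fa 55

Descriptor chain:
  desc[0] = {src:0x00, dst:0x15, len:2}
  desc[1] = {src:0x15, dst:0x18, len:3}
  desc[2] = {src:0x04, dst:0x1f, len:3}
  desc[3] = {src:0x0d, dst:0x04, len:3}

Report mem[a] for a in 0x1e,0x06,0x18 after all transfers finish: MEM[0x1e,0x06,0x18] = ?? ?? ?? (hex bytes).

#0 dst[0x15+2] := {0x1d,0x77}
#1 dst[0x18+3] := {0x1d,0x77,0x22}
#2 dst[0x1f+3] := {0xb6,0x3b,0x49}
#3 dst[0x04+3] := {0x6b,0x33,0x2d}
query mem[0x1e]=0x8d, mem[0x06]=0x2d, mem[0x18]=0x1d

MEM[0x1e,0x06,0x18] = 8d 2d 1d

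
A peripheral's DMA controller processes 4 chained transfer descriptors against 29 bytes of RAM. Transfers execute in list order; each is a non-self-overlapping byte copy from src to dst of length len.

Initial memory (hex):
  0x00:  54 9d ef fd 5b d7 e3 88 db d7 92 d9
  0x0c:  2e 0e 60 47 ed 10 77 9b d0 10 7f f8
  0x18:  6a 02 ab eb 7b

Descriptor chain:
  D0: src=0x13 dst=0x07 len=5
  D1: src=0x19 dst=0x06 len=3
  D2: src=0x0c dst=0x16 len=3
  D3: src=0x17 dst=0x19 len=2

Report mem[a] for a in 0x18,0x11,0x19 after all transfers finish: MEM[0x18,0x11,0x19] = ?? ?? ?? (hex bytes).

  after D0: wrote 5B at 0x07 = 9bd0107ff8
  after D1: wrote 3B at 0x06 = 02abeb
  after D2: wrote 3B at 0x16 = 2e0e60
  after D3: wrote 2B at 0x19 = 0e60
query mem[0x18]=0x60, mem[0x11]=0x10, mem[0x19]=0x0e

MEM[0x18,0x11,0x19] = 60 10 0e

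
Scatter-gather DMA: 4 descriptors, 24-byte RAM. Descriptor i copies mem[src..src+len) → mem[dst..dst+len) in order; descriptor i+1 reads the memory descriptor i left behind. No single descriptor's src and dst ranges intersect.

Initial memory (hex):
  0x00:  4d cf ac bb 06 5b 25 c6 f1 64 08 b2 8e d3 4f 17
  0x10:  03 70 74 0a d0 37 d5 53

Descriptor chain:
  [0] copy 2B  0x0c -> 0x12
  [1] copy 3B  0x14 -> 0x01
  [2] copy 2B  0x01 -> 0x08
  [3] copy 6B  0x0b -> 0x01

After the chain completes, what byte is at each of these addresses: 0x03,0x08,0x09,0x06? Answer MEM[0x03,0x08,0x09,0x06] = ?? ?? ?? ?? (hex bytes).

MEM[0x03,0x08,0x09,0x06] = d3 d0 37 03

[0] 0x0c->0x12 len=2 : 8e d3
[1] 0x14->0x01 len=3 : d0 37 d5
[2] 0x01->0x08 len=2 : d0 37
[3] 0x0b->0x01 len=6 : b2 8e d3 4f 17 03
query mem[0x03]=0xd3, mem[0x08]=0xd0, mem[0x09]=0x37, mem[0x06]=0x03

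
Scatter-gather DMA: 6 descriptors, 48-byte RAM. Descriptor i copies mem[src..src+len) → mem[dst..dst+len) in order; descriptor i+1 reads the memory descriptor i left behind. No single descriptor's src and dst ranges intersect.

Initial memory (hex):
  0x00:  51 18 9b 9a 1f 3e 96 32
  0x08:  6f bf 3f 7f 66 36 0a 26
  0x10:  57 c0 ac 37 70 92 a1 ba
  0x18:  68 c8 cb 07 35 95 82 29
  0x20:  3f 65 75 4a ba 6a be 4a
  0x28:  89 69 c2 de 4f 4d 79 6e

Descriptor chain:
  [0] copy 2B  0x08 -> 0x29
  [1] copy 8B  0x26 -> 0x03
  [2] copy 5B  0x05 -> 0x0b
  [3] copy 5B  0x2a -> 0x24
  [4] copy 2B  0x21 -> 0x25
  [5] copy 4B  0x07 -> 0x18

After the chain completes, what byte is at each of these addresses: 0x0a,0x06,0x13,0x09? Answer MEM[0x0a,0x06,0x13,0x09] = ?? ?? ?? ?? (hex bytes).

[0] 0x08->0x29 len=2 : 6f bf
[1] 0x26->0x03 len=8 : be 4a 89 6f bf de 4f 4d
[2] 0x05->0x0b len=5 : 89 6f bf de 4f
[3] 0x2a->0x24 len=5 : bf de 4f 4d 79
[4] 0x21->0x25 len=2 : 65 75
[5] 0x07->0x18 len=4 : bf de 4f 4d
query mem[0x0a]=0x4d, mem[0x06]=0x6f, mem[0x13]=0x37, mem[0x09]=0x4f

MEM[0x0a,0x06,0x13,0x09] = 4d 6f 37 4f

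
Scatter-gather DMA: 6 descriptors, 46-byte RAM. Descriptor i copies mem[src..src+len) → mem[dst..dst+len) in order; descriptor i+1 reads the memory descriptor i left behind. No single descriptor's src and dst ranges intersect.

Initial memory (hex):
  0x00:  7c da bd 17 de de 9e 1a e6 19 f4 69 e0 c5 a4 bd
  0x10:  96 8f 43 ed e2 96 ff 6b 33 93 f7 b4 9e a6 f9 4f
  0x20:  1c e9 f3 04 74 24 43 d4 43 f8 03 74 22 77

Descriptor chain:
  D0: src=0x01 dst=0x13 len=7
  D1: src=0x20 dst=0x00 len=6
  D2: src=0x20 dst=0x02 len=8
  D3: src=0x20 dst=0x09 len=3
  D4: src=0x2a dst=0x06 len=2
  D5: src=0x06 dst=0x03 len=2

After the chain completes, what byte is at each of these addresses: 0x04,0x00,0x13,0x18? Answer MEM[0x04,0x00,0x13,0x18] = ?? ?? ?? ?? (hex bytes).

D0: mem[0x13..0x19] <- [da bd 17 de de 9e 1a]
D1: mem[0x00..0x05] <- [1c e9 f3 04 74 24]
D2: mem[0x02..0x09] <- [1c e9 f3 04 74 24 43 d4]
D3: mem[0x09..0x0b] <- [1c e9 f3]
D4: mem[0x06..0x07] <- [03 74]
D5: mem[0x03..0x04] <- [03 74]
query mem[0x04]=0x74, mem[0x00]=0x1c, mem[0x13]=0xda, mem[0x18]=0x9e

MEM[0x04,0x00,0x13,0x18] = 74 1c da 9e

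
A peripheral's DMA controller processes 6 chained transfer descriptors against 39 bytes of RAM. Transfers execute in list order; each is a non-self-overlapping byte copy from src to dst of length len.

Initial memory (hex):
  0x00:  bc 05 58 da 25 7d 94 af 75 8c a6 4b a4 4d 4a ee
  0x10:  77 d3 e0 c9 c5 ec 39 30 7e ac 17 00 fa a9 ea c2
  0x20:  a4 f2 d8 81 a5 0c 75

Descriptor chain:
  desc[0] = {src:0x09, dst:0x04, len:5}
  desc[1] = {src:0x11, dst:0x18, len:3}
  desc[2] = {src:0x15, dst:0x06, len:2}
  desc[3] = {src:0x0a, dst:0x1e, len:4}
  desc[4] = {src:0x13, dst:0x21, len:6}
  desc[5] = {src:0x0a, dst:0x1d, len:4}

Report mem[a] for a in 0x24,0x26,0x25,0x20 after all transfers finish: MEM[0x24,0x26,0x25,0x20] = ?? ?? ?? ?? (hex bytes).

MEM[0x24,0x26,0x25,0x20] = 39 d3 30 4d

[0] 0x09->0x04 len=5 : 8c a6 4b a4 4d
[1] 0x11->0x18 len=3 : d3 e0 c9
[2] 0x15->0x06 len=2 : ec 39
[3] 0x0a->0x1e len=4 : a6 4b a4 4d
[4] 0x13->0x21 len=6 : c9 c5 ec 39 30 d3
[5] 0x0a->0x1d len=4 : a6 4b a4 4d
query mem[0x24]=0x39, mem[0x26]=0xd3, mem[0x25]=0x30, mem[0x20]=0x4d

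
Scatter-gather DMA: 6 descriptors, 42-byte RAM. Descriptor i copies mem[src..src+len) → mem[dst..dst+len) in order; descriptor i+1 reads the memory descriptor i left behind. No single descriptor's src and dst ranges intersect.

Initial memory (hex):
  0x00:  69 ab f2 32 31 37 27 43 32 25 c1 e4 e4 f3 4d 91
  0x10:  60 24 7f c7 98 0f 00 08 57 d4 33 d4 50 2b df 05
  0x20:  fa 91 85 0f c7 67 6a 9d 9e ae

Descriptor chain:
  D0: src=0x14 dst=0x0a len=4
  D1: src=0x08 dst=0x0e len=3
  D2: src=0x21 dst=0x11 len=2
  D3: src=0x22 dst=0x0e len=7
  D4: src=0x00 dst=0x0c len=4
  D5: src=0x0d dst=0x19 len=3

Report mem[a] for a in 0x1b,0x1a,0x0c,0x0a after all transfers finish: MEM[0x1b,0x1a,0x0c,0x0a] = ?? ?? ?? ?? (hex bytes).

MEM[0x1b,0x1a,0x0c,0x0a] = 32 f2 69 98

D0: mem[0x0a..0x0d] <- [98 0f 00 08]
D1: mem[0x0e..0x10] <- [32 25 98]
D2: mem[0x11..0x12] <- [91 85]
D3: mem[0x0e..0x14] <- [85 0f c7 67 6a 9d 9e]
D4: mem[0x0c..0x0f] <- [69 ab f2 32]
D5: mem[0x19..0x1b] <- [ab f2 32]
query mem[0x1b]=0x32, mem[0x1a]=0xf2, mem[0x0c]=0x69, mem[0x0a]=0x98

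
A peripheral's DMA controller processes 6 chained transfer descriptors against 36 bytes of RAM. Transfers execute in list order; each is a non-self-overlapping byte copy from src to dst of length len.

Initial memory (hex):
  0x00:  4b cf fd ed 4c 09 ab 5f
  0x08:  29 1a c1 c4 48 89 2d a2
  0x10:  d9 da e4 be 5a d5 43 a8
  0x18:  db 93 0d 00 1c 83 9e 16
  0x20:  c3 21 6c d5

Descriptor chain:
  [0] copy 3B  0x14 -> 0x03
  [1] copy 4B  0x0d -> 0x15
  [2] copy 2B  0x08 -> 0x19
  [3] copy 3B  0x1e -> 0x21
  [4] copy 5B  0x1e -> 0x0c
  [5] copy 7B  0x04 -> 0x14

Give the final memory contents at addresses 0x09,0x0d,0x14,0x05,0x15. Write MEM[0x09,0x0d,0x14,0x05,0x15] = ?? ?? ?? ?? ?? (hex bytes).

MEM[0x09,0x0d,0x14,0x05,0x15] = 1a 16 d5 43 43

  after D0: wrote 3B at 0x03 = 5ad543
  after D1: wrote 4B at 0x15 = 892da2d9
  after D2: wrote 2B at 0x19 = 291a
  after D3: wrote 3B at 0x21 = 9e16c3
  after D4: wrote 5B at 0x0c = 9e16c39e16
  after D5: wrote 7B at 0x14 = d543ab5f291ac1
query mem[0x09]=0x1a, mem[0x0d]=0x16, mem[0x14]=0xd5, mem[0x05]=0x43, mem[0x15]=0x43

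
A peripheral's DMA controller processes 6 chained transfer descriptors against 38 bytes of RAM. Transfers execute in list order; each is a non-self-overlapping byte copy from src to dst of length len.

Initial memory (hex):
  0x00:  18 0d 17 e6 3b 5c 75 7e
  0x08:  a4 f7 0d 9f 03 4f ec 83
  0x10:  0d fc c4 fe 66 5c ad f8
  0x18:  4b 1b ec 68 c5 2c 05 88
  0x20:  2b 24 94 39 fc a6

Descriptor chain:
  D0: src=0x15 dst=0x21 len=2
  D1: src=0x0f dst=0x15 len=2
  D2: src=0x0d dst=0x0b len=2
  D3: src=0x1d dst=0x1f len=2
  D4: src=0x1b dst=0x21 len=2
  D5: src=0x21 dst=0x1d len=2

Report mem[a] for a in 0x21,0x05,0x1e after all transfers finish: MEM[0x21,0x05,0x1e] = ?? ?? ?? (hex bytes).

[0] 0x15->0x21 len=2 : 5c ad
[1] 0x0f->0x15 len=2 : 83 0d
[2] 0x0d->0x0b len=2 : 4f ec
[3] 0x1d->0x1f len=2 : 2c 05
[4] 0x1b->0x21 len=2 : 68 c5
[5] 0x21->0x1d len=2 : 68 c5
query mem[0x21]=0x68, mem[0x05]=0x5c, mem[0x1e]=0xc5

MEM[0x21,0x05,0x1e] = 68 5c c5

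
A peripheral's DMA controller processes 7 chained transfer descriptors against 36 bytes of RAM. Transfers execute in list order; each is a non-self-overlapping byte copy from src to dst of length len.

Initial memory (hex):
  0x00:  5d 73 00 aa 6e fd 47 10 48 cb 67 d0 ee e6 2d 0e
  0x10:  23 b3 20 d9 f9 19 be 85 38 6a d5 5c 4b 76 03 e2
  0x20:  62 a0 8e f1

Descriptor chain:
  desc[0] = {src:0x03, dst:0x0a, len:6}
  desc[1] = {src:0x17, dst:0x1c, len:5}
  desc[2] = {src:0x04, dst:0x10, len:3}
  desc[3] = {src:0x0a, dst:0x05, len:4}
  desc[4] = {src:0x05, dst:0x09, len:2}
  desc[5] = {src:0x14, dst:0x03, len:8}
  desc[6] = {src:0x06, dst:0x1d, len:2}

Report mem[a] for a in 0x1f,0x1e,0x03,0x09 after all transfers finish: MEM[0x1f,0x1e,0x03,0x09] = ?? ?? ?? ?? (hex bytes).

MEM[0x1f,0x1e,0x03,0x09] = d5 38 f9 d5

#0 dst[0x0a+6] := {0xaa,0x6e,0xfd,0x47,0x10,0x48}
#1 dst[0x1c+5] := {0x85,0x38,0x6a,0xd5,0x5c}
#2 dst[0x10+3] := {0x6e,0xfd,0x47}
#3 dst[0x05+4] := {0xaa,0x6e,0xfd,0x47}
#4 dst[0x09+2] := {0xaa,0x6e}
#5 dst[0x03+8] := {0xf9,0x19,0xbe,0x85,0x38,0x6a,0xd5,0x5c}
#6 dst[0x1d+2] := {0x85,0x38}
query mem[0x1f]=0xd5, mem[0x1e]=0x38, mem[0x03]=0xf9, mem[0x09]=0xd5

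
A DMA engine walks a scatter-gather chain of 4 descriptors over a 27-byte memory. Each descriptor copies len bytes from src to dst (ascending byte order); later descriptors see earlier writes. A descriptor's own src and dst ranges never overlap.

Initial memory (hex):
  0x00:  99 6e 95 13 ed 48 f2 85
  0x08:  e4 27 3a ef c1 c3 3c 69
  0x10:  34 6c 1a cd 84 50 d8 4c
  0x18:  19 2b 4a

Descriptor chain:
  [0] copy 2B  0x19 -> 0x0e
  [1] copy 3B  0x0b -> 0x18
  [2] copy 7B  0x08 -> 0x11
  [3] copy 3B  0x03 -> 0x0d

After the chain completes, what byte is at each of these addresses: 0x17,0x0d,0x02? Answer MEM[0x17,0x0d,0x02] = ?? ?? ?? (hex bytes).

[0] 0x19->0x0e len=2 : 2b 4a
[1] 0x0b->0x18 len=3 : ef c1 c3
[2] 0x08->0x11 len=7 : e4 27 3a ef c1 c3 2b
[3] 0x03->0x0d len=3 : 13 ed 48
query mem[0x17]=0x2b, mem[0x0d]=0x13, mem[0x02]=0x95

MEM[0x17,0x0d,0x02] = 2b 13 95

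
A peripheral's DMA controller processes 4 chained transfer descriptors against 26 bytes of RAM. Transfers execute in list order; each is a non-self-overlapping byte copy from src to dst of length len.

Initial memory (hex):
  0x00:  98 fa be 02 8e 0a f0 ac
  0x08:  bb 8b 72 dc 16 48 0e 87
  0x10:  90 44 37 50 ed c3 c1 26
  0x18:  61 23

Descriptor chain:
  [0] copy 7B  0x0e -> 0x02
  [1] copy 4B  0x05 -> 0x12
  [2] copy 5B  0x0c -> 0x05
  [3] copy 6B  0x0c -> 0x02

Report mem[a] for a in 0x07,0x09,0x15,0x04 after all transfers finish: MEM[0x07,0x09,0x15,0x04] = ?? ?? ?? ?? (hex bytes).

  after D0: wrote 7B at 0x02 = 0e8790443750ed
  after D1: wrote 4B at 0x12 = 443750ed
  after D2: wrote 5B at 0x05 = 16480e8790
  after D3: wrote 6B at 0x02 = 16480e879044
query mem[0x07]=0x44, mem[0x09]=0x90, mem[0x15]=0xed, mem[0x04]=0x0e

MEM[0x07,0x09,0x15,0x04] = 44 90 ed 0e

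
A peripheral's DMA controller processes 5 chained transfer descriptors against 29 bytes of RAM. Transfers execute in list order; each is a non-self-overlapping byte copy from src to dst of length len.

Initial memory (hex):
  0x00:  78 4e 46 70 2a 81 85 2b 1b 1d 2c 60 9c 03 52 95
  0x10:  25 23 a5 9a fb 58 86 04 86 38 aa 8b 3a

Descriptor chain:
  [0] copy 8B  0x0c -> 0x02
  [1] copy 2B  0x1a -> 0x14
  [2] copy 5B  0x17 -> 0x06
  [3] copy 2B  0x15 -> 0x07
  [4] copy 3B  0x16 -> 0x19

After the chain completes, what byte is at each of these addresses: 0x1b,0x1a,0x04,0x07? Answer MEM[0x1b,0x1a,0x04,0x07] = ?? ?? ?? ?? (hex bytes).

MEM[0x1b,0x1a,0x04,0x07] = 86 04 52 8b

D0: mem[0x02..0x09] <- [9c 03 52 95 25 23 a5 9a]
D1: mem[0x14..0x15] <- [aa 8b]
D2: mem[0x06..0x0a] <- [04 86 38 aa 8b]
D3: mem[0x07..0x08] <- [8b 86]
D4: mem[0x19..0x1b] <- [86 04 86]
query mem[0x1b]=0x86, mem[0x1a]=0x04, mem[0x04]=0x52, mem[0x07]=0x8b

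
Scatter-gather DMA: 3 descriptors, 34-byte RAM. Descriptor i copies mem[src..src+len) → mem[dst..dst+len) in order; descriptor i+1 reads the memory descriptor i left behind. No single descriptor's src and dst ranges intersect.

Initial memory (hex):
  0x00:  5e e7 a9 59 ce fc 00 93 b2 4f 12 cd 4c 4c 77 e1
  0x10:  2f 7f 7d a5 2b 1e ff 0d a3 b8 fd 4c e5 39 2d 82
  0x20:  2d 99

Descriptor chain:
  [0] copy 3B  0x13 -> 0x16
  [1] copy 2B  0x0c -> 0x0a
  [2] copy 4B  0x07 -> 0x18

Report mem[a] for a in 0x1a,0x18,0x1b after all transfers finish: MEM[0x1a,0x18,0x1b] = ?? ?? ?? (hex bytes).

MEM[0x1a,0x18,0x1b] = 4f 93 4c

[0] 0x13->0x16 len=3 : a5 2b 1e
[1] 0x0c->0x0a len=2 : 4c 4c
[2] 0x07->0x18 len=4 : 93 b2 4f 4c
query mem[0x1a]=0x4f, mem[0x18]=0x93, mem[0x1b]=0x4c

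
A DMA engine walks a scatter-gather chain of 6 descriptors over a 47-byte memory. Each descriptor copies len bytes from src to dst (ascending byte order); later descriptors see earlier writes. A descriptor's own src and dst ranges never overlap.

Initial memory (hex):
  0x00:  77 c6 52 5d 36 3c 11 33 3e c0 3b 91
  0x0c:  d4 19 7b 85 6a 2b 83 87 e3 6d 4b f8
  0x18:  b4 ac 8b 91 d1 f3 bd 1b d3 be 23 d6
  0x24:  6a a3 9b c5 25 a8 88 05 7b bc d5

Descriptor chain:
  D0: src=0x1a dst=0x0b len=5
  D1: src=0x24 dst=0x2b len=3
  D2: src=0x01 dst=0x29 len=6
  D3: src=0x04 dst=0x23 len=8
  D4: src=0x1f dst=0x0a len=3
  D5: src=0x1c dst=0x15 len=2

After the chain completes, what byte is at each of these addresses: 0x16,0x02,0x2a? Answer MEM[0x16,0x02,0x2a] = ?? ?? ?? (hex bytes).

[0] 0x1a->0x0b len=5 : 8b 91 d1 f3 bd
[1] 0x24->0x2b len=3 : 6a a3 9b
[2] 0x01->0x29 len=6 : c6 52 5d 36 3c 11
[3] 0x04->0x23 len=8 : 36 3c 11 33 3e c0 3b 8b
[4] 0x1f->0x0a len=3 : 1b d3 be
[5] 0x1c->0x15 len=2 : d1 f3
query mem[0x16]=0xf3, mem[0x02]=0x52, mem[0x2a]=0x8b

MEM[0x16,0x02,0x2a] = f3 52 8b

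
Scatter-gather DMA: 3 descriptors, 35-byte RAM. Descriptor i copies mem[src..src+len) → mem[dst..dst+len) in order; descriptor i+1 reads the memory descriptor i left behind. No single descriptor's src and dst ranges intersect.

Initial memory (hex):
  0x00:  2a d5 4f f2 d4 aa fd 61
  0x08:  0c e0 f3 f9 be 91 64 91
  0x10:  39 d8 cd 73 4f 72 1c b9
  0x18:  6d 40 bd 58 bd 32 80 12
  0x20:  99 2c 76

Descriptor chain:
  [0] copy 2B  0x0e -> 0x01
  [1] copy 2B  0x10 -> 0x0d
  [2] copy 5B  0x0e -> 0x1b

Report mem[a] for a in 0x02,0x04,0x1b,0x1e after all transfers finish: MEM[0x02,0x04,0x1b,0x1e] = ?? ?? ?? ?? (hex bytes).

#0 dst[0x01+2] := {0x64,0x91}
#1 dst[0x0d+2] := {0x39,0xd8}
#2 dst[0x1b+5] := {0xd8,0x91,0x39,0xd8,0xcd}
query mem[0x02]=0x91, mem[0x04]=0xd4, mem[0x1b]=0xd8, mem[0x1e]=0xd8

MEM[0x02,0x04,0x1b,0x1e] = 91 d4 d8 d8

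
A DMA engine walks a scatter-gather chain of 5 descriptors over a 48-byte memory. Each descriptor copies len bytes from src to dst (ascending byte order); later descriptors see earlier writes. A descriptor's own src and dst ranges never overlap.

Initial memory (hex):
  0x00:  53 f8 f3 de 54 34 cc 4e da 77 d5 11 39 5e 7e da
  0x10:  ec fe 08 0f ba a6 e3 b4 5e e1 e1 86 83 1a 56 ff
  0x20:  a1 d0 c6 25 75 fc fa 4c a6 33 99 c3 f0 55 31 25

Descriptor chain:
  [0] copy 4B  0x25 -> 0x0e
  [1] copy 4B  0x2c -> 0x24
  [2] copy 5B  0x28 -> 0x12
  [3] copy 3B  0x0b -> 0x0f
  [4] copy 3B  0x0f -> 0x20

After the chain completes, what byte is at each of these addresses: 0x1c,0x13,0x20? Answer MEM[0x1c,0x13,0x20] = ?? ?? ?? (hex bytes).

  after D0: wrote 4B at 0x0e = fcfa4ca6
  after D1: wrote 4B at 0x24 = f0553125
  after D2: wrote 5B at 0x12 = a63399c3f0
  after D3: wrote 3B at 0x0f = 11395e
  after D4: wrote 3B at 0x20 = 11395e
query mem[0x1c]=0x83, mem[0x13]=0x33, mem[0x20]=0x11

MEM[0x1c,0x13,0x20] = 83 33 11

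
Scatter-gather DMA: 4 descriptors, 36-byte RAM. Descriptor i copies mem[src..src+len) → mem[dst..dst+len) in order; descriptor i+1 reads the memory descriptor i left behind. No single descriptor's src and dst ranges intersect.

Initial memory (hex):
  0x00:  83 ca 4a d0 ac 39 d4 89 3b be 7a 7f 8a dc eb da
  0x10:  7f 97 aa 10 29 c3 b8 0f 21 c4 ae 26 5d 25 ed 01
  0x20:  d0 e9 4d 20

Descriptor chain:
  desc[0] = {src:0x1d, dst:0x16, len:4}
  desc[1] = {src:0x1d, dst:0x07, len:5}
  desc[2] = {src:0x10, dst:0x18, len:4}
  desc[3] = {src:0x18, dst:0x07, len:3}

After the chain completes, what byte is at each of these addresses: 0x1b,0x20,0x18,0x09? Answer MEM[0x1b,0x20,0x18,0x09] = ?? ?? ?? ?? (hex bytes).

MEM[0x1b,0x20,0x18,0x09] = 10 d0 7f aa

D0: mem[0x16..0x19] <- [25 ed 01 d0]
D1: mem[0x07..0x0b] <- [25 ed 01 d0 e9]
D2: mem[0x18..0x1b] <- [7f 97 aa 10]
D3: mem[0x07..0x09] <- [7f 97 aa]
query mem[0x1b]=0x10, mem[0x20]=0xd0, mem[0x18]=0x7f, mem[0x09]=0xaa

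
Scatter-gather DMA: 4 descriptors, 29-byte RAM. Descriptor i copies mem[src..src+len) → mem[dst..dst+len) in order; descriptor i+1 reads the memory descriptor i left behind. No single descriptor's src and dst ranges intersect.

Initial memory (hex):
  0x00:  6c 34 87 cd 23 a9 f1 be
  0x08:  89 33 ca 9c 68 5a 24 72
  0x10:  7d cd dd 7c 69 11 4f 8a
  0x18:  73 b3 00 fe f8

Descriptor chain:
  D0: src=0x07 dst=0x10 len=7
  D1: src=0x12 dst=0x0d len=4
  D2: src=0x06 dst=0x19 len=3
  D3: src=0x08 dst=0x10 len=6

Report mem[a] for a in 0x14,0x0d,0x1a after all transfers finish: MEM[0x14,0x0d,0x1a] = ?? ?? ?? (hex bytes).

MEM[0x14,0x0d,0x1a] = 68 33 be

#0 dst[0x10+7] := {0xbe,0x89,0x33,0xca,0x9c,0x68,0x5a}
#1 dst[0x0d+4] := {0x33,0xca,0x9c,0x68}
#2 dst[0x19+3] := {0xf1,0xbe,0x89}
#3 dst[0x10+6] := {0x89,0x33,0xca,0x9c,0x68,0x33}
query mem[0x14]=0x68, mem[0x0d]=0x33, mem[0x1a]=0xbe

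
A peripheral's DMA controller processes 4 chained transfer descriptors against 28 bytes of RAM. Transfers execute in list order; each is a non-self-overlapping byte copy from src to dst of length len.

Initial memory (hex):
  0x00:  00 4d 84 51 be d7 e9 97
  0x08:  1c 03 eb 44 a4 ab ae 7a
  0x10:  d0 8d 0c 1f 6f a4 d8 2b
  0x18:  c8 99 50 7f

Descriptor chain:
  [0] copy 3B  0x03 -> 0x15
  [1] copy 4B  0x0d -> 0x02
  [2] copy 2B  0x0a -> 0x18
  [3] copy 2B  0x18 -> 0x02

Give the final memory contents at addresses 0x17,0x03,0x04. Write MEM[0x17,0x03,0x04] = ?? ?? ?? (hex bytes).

MEM[0x17,0x03,0x04] = d7 44 7a

  after D0: wrote 3B at 0x15 = 51bed7
  after D1: wrote 4B at 0x02 = abae7ad0
  after D2: wrote 2B at 0x18 = eb44
  after D3: wrote 2B at 0x02 = eb44
query mem[0x17]=0xd7, mem[0x03]=0x44, mem[0x04]=0x7a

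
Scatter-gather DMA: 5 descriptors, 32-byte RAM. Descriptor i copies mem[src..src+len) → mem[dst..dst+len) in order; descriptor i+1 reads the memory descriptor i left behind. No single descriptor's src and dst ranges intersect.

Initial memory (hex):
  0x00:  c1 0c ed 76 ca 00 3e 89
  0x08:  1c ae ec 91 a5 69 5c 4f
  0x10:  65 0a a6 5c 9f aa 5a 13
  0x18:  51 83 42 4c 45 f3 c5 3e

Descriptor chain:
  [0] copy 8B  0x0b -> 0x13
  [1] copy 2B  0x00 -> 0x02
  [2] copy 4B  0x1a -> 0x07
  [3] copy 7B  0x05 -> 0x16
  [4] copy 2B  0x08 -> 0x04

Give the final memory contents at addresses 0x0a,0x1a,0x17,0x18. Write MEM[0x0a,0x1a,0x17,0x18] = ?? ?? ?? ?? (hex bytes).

  after D0: wrote 8B at 0x13 = 91a5695c4f650aa6
  after D1: wrote 2B at 0x02 = c10c
  after D2: wrote 4B at 0x07 = a64c45f3
  after D3: wrote 7B at 0x16 = 003ea64c45f391
  after D4: wrote 2B at 0x04 = 4c45
query mem[0x0a]=0xf3, mem[0x1a]=0x45, mem[0x17]=0x3e, mem[0x18]=0xa6

MEM[0x0a,0x1a,0x17,0x18] = f3 45 3e a6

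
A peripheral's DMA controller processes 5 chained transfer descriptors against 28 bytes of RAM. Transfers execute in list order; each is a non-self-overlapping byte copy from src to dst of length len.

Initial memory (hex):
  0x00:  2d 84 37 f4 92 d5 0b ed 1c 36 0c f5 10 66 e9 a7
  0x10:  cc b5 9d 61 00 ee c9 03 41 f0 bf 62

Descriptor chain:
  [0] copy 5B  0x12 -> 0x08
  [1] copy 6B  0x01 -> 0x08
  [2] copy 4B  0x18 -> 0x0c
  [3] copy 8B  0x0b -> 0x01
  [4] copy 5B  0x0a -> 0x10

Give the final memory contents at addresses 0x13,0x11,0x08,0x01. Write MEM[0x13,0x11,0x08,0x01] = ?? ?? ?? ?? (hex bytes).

  after D0: wrote 5B at 0x08 = 9d6100eec9
  after D1: wrote 6B at 0x08 = 8437f492d50b
  after D2: wrote 4B at 0x0c = 41f0bf62
  after D3: wrote 8B at 0x01 = 9241f0bf62ccb59d
  after D4: wrote 5B at 0x10 = f49241f0bf
query mem[0x13]=0xf0, mem[0x11]=0x92, mem[0x08]=0x9d, mem[0x01]=0x92

MEM[0x13,0x11,0x08,0x01] = f0 92 9d 92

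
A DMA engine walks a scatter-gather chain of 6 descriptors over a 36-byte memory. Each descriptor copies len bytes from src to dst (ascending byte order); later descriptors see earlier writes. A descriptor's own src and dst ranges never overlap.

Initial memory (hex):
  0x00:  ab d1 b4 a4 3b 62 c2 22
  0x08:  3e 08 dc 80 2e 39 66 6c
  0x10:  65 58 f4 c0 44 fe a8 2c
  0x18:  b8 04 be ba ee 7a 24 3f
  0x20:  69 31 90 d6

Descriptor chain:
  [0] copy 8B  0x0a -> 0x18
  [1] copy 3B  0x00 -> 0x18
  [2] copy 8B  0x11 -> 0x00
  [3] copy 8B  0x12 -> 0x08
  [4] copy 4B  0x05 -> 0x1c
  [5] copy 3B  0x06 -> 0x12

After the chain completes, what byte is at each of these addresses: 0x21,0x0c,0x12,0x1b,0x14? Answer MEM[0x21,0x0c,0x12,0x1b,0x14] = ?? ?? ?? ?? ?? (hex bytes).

  after D0: wrote 8B at 0x18 = dc802e39666c6558
  after D1: wrote 3B at 0x18 = abd1b4
  after D2: wrote 8B at 0x00 = 58f4c044fea82cab
  after D3: wrote 8B at 0x08 = f4c044fea82cabd1
  after D4: wrote 4B at 0x1c = a82cabf4
  after D5: wrote 3B at 0x12 = 2cabf4
query mem[0x21]=0x31, mem[0x0c]=0xa8, mem[0x12]=0x2c, mem[0x1b]=0x39, mem[0x14]=0xf4

MEM[0x21,0x0c,0x12,0x1b,0x14] = 31 a8 2c 39 f4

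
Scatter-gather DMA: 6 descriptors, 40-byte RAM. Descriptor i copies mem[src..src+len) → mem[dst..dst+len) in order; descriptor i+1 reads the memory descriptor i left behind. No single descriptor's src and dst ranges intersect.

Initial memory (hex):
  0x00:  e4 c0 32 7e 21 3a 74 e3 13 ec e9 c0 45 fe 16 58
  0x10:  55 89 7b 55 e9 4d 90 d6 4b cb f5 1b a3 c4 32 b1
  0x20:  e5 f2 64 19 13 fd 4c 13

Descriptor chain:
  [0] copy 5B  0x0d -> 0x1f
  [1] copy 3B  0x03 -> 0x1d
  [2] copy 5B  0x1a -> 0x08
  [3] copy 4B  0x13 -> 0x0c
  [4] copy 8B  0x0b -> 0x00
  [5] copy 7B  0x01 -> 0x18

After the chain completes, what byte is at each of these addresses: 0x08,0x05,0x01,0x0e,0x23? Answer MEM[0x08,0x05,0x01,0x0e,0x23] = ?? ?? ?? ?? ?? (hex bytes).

MEM[0x08,0x05,0x01,0x0e,0x23] = f5 55 55 4d 89

  after D0: wrote 5B at 0x1f = fe16585589
  after D1: wrote 3B at 0x1d = 7e213a
  after D2: wrote 5B at 0x08 = f51ba37e21
  after D3: wrote 4B at 0x0c = 55e94d90
  after D4: wrote 8B at 0x00 = 7e55e94d9055897b
  after D5: wrote 7B at 0x18 = 55e94d9055897b
query mem[0x08]=0xf5, mem[0x05]=0x55, mem[0x01]=0x55, mem[0x0e]=0x4d, mem[0x23]=0x89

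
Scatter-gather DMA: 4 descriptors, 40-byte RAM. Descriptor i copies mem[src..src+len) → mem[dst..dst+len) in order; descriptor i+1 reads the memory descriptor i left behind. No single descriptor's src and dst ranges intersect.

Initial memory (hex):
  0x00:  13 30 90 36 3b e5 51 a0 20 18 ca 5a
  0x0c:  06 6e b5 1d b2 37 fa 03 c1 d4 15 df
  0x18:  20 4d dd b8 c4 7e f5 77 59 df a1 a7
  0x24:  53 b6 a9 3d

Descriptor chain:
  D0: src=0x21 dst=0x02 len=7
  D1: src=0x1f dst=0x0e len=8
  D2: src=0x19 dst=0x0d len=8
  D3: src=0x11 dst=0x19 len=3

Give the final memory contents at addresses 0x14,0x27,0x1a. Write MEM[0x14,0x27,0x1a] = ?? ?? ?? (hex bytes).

D0: mem[0x02..0x08] <- [df a1 a7 53 b6 a9 3d]
D1: mem[0x0e..0x15] <- [77 59 df a1 a7 53 b6 a9]
D2: mem[0x0d..0x14] <- [4d dd b8 c4 7e f5 77 59]
D3: mem[0x19..0x1b] <- [7e f5 77]
query mem[0x14]=0x59, mem[0x27]=0x3d, mem[0x1a]=0xf5

MEM[0x14,0x27,0x1a] = 59 3d f5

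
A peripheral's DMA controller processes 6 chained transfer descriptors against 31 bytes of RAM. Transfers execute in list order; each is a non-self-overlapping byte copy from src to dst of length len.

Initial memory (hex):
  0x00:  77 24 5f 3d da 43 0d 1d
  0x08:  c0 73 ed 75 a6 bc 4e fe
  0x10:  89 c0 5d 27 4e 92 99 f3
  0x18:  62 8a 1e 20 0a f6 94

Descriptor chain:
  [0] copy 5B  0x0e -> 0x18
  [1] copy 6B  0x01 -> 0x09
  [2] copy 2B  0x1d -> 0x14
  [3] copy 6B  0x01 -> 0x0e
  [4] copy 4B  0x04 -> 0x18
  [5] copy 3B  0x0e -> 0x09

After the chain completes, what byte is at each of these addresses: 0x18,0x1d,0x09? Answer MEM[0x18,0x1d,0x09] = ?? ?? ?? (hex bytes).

D0: mem[0x18..0x1c] <- [4e fe 89 c0 5d]
D1: mem[0x09..0x0e] <- [24 5f 3d da 43 0d]
D2: mem[0x14..0x15] <- [f6 94]
D3: mem[0x0e..0x13] <- [24 5f 3d da 43 0d]
D4: mem[0x18..0x1b] <- [da 43 0d 1d]
D5: mem[0x09..0x0b] <- [24 5f 3d]
query mem[0x18]=0xda, mem[0x1d]=0xf6, mem[0x09]=0x24

MEM[0x18,0x1d,0x09] = da f6 24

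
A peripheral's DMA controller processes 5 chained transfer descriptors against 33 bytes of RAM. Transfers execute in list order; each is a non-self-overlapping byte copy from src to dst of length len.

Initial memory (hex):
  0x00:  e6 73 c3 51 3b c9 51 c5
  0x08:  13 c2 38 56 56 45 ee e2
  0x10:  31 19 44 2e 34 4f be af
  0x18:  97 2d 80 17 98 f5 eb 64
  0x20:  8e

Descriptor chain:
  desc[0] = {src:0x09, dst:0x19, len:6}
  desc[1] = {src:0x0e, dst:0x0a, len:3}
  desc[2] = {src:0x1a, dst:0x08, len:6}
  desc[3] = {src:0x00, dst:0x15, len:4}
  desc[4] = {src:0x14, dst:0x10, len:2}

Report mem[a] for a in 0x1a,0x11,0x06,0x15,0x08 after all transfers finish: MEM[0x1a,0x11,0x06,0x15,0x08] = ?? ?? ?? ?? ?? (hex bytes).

D0: mem[0x19..0x1e] <- [c2 38 56 56 45 ee]
D1: mem[0x0a..0x0c] <- [ee e2 31]
D2: mem[0x08..0x0d] <- [38 56 56 45 ee 64]
D3: mem[0x15..0x18] <- [e6 73 c3 51]
D4: mem[0x10..0x11] <- [34 e6]
query mem[0x1a]=0x38, mem[0x11]=0xe6, mem[0x06]=0x51, mem[0x15]=0xe6, mem[0x08]=0x38

MEM[0x1a,0x11,0x06,0x15,0x08] = 38 e6 51 e6 38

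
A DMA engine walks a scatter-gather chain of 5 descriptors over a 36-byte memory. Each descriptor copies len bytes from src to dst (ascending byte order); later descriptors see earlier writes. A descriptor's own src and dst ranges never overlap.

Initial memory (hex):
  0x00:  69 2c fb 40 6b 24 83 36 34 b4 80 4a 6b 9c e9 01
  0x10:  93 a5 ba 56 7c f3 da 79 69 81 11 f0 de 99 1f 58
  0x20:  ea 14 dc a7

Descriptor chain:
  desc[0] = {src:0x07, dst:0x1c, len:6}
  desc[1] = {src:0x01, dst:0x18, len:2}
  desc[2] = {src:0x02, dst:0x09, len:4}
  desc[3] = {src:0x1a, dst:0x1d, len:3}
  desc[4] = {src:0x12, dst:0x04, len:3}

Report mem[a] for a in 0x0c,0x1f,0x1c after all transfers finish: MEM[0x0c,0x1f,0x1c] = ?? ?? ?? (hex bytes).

[0] 0x07->0x1c len=6 : 36 34 b4 80 4a 6b
[1] 0x01->0x18 len=2 : 2c fb
[2] 0x02->0x09 len=4 : fb 40 6b 24
[3] 0x1a->0x1d len=3 : 11 f0 36
[4] 0x12->0x04 len=3 : ba 56 7c
query mem[0x0c]=0x24, mem[0x1f]=0x36, mem[0x1c]=0x36

MEM[0x0c,0x1f,0x1c] = 24 36 36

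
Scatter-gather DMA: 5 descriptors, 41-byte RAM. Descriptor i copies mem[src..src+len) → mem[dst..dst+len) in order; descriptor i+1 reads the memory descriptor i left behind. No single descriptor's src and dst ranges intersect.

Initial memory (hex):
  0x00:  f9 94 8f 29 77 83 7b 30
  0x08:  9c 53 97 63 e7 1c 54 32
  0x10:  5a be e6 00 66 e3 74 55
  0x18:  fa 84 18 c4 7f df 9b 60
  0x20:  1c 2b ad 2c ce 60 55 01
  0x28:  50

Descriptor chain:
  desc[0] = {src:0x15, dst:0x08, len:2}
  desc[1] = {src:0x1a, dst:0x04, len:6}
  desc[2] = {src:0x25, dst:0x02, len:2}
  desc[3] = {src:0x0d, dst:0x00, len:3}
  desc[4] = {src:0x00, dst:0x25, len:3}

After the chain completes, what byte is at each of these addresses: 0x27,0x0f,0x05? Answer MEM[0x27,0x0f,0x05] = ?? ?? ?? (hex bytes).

MEM[0x27,0x0f,0x05] = 32 32 c4

  after D0: wrote 2B at 0x08 = e374
  after D1: wrote 6B at 0x04 = 18c47fdf9b60
  after D2: wrote 2B at 0x02 = 6055
  after D3: wrote 3B at 0x00 = 1c5432
  after D4: wrote 3B at 0x25 = 1c5432
query mem[0x27]=0x32, mem[0x0f]=0x32, mem[0x05]=0xc4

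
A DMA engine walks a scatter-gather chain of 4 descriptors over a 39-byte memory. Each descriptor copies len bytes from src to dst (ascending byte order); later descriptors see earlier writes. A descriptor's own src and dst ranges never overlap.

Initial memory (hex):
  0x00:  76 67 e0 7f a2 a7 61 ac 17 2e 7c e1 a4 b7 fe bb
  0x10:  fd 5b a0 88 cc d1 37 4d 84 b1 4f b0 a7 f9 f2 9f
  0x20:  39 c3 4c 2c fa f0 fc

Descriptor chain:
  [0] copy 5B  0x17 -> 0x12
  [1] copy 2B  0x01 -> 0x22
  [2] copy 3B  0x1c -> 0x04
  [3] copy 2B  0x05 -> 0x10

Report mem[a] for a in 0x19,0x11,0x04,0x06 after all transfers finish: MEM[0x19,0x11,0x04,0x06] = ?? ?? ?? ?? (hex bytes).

#0 dst[0x12+5] := {0x4d,0x84,0xb1,0x4f,0xb0}
#1 dst[0x22+2] := {0x67,0xe0}
#2 dst[0x04+3] := {0xa7,0xf9,0xf2}
#3 dst[0x10+2] := {0xf9,0xf2}
query mem[0x19]=0xb1, mem[0x11]=0xf2, mem[0x04]=0xa7, mem[0x06]=0xf2

MEM[0x19,0x11,0x04,0x06] = b1 f2 a7 f2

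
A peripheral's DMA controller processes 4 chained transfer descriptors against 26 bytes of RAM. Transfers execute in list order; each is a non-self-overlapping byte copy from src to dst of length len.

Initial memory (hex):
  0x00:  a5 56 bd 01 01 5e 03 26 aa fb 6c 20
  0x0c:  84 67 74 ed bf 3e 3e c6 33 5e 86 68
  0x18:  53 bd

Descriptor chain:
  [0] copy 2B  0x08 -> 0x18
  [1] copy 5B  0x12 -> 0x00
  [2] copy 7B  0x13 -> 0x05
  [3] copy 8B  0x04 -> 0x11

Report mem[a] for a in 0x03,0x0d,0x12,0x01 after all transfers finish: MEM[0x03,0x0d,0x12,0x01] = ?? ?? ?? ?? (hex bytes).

[0] 0x08->0x18 len=2 : aa fb
[1] 0x12->0x00 len=5 : 3e c6 33 5e 86
[2] 0x13->0x05 len=7 : c6 33 5e 86 68 aa fb
[3] 0x04->0x11 len=8 : 86 c6 33 5e 86 68 aa fb
query mem[0x03]=0x5e, mem[0x0d]=0x67, mem[0x12]=0xc6, mem[0x01]=0xc6

MEM[0x03,0x0d,0x12,0x01] = 5e 67 c6 c6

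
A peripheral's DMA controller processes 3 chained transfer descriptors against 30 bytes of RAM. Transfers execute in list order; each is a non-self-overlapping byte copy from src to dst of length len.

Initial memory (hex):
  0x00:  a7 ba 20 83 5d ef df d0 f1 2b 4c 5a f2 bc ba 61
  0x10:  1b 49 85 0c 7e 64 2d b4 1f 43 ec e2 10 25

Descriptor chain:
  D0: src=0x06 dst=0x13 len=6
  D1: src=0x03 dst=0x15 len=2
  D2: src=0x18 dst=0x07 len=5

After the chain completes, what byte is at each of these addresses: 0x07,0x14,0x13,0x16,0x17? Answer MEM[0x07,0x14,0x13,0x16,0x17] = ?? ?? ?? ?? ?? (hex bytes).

MEM[0x07,0x14,0x13,0x16,0x17] = 5a d0 df 5d 4c

[0] 0x06->0x13 len=6 : df d0 f1 2b 4c 5a
[1] 0x03->0x15 len=2 : 83 5d
[2] 0x18->0x07 len=5 : 5a 43 ec e2 10
query mem[0x07]=0x5a, mem[0x14]=0xd0, mem[0x13]=0xdf, mem[0x16]=0x5d, mem[0x17]=0x4c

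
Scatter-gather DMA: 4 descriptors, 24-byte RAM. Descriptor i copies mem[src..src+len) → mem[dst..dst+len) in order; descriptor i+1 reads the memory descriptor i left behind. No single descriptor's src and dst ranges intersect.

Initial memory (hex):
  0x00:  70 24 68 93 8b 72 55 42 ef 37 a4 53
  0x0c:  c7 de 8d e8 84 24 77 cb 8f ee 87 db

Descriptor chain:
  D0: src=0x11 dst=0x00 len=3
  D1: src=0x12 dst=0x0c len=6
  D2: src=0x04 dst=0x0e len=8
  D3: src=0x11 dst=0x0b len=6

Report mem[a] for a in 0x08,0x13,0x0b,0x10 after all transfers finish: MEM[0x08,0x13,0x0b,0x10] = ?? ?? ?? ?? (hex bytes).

#0 dst[0x00+3] := {0x24,0x77,0xcb}
#1 dst[0x0c+6] := {0x77,0xcb,0x8f,0xee,0x87,0xdb}
#2 dst[0x0e+8] := {0x8b,0x72,0x55,0x42,0xef,0x37,0xa4,0x53}
#3 dst[0x0b+6] := {0x42,0xef,0x37,0xa4,0x53,0x87}
query mem[0x08]=0xef, mem[0x13]=0x37, mem[0x0b]=0x42, mem[0x10]=0x87

MEM[0x08,0x13,0x0b,0x10] = ef 37 42 87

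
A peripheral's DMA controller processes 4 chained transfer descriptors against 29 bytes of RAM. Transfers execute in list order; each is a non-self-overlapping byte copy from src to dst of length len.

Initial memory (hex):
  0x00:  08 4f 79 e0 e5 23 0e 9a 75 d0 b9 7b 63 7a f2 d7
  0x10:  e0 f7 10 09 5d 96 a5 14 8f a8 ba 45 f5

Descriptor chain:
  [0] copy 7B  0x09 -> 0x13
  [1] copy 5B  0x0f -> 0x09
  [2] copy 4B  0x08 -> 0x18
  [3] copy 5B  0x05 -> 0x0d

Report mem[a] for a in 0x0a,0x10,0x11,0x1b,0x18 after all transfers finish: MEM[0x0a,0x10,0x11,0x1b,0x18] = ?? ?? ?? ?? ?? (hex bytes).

D0: mem[0x13..0x19] <- [d0 b9 7b 63 7a f2 d7]
D1: mem[0x09..0x0d] <- [d7 e0 f7 10 d0]
D2: mem[0x18..0x1b] <- [75 d7 e0 f7]
D3: mem[0x0d..0x11] <- [23 0e 9a 75 d7]
query mem[0x0a]=0xe0, mem[0x10]=0x75, mem[0x11]=0xd7, mem[0x1b]=0xf7, mem[0x18]=0x75

MEM[0x0a,0x10,0x11,0x1b,0x18] = e0 75 d7 f7 75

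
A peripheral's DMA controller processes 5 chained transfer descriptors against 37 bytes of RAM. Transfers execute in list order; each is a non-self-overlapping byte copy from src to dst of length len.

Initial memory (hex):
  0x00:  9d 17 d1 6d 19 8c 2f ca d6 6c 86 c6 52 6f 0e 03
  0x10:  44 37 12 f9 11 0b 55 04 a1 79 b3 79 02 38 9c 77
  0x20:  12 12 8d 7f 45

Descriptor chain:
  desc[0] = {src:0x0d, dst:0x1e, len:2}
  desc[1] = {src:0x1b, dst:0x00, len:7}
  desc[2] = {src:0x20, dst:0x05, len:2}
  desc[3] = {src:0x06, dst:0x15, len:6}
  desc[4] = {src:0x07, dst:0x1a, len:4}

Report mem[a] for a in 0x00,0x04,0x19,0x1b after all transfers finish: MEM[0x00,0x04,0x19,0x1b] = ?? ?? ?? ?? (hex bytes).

MEM[0x00,0x04,0x19,0x1b] = 79 0e 86 d6

#0 dst[0x1e+2] := {0x6f,0x0e}
#1 dst[0x00+7] := {0x79,0x02,0x38,0x6f,0x0e,0x12,0x12}
#2 dst[0x05+2] := {0x12,0x12}
#3 dst[0x15+6] := {0x12,0xca,0xd6,0x6c,0x86,0xc6}
#4 dst[0x1a+4] := {0xca,0xd6,0x6c,0x86}
query mem[0x00]=0x79, mem[0x04]=0x0e, mem[0x19]=0x86, mem[0x1b]=0xd6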